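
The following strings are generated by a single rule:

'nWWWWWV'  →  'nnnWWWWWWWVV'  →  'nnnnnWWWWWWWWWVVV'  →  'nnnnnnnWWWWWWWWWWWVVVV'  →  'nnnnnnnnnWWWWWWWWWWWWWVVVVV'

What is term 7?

nnnnnnnnnnnnnWWWWWWWWWWWWWWWWWVVVVVVV

The n-th term is 2n-1 n's then 2n+3 W's then n V's (n = 1, 2, …).
Setting n = 7 gives 13, 17, 7 characters in each block.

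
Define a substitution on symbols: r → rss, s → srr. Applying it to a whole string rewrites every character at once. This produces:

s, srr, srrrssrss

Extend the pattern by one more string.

Apply φ to srrrssrss symbol by symbol: s→srr, r→rss, r→rss, r→rss, s→srr, s→srr, r→rss, s→srr, s→srr; joined: srr rss rss rss srr srr rss srr srr.

srrrssrssrsssrrsrrrsssrrsrr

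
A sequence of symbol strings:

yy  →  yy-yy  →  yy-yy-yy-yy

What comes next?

s(k+1) = s(k)·-·s(k) — each term doubles the last with '-' between the halves.
One more doubling of yy-yy-yy-yy gives the answer.

yy-yy-yy-yy-yy-yy-yy-yy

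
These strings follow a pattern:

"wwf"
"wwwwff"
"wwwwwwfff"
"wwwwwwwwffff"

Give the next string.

wwwwwwwwwwfffff

Reading off run lengths: w runs 2, 4, 6, 8; f runs 1, 2, 3, 4 — each is linear in n (n = 1, 2, …).
For the next term, n = 5, so the run lengths are 10, 5.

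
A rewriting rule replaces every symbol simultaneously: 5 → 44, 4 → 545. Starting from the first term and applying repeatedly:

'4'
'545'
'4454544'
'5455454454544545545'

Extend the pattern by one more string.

Applying the rule to each of the 19 symbols of 5455454454544545545 gives the pieces 44 545 44 44 545 44 545 545 44 545 44 545 545 44 545 44 44 545 44, which concatenate to the answer.

44545444454544545545445454454554544545444454544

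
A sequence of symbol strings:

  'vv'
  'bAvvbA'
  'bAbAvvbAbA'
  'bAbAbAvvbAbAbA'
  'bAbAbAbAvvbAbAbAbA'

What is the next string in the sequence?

Each term wraps the previous one in bA on the left and bA on the right.
So the next term is bA·bAbAbAbAvvbAbAbAbA·bA.

bAbAbAbAbAvvbAbAbAbAbA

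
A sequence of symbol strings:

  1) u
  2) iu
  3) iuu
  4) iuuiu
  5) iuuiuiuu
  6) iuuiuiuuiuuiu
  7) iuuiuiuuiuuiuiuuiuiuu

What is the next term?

iuuiuiuuiuuiuiuuiuiuuiuuiuiuuiuuiu

This is a Fibonacci-style word recurrence s(k) = s(k−1)·s(k−2): e.g. iu·u = iuu.
The next term joins iuuiuiuuiuuiuiuuiuiuu and iuuiuiuuiuuiu.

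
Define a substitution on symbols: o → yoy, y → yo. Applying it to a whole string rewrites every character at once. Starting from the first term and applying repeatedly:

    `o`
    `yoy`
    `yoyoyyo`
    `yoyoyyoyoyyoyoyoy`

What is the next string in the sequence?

Rewriting the 17 symbols of yoyoyyoyoyyoyoyoy one by one yields yo yoy yo yoy yo yo yoy yo yoy yo yo yoy yo yoy yo yoy yo; concatenated:

yoyoyyoyoyyoyoyoyyoyoyyoyoyoyyoyoyyoyoyyo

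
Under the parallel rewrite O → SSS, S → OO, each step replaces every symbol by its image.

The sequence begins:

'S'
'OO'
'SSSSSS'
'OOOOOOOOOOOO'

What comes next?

SSSSSSSSSSSSSSSSSSSSSSSSSSSSSSSSSSSS

Expanding OOOOOOOOOOOO: O→SSS, O→SSS, O→SSS, O→SSS, O→SSS, O→SSS, O→SSS, O→SSS, O→SSS, O→SSS, O→SSS, O→SSS. Concatenated: SSS SSS SSS SSS SSS SSS SSS SSS SSS SSS SSS SSS.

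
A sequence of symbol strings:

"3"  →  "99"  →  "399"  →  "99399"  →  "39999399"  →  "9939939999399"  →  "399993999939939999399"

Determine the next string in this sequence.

This is a Fibonacci-style word recurrence s(k) = s(k−2)·s(k−1): e.g. 3·99 = 399.
So term 8 is 9939939999399·399993999939939999399.

9939939999399399993999939939999399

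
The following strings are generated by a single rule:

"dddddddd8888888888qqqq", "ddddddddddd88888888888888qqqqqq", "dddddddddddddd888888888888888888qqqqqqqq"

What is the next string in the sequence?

Reading off run lengths: d runs 8, 11, 14; 8 runs 10, 14, 18; q runs 4, 6, 8 — each is linear in n, where the shown terms are n = 2, 3, 4.
At n = 5 the blocks have lengths 17, 22, 10.

ddddddddddddddddd8888888888888888888888qqqqqqqqqq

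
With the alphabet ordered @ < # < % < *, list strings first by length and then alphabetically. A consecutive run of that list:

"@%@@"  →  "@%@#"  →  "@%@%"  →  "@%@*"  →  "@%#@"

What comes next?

Find the rightmost character of @%#@ below *, bump it to the next letter, and reset everything to its right to @.

@%##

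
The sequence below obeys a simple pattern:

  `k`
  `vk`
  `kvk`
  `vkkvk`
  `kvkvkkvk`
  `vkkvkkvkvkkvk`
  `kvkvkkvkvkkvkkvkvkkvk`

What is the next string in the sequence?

From term 3 onward, concatenate the second-to-last term with the last: k·vk = kvk, vk·kvk = vkkvk, …
Continuing: vkkvkkvkvkkvk · kvkvkkvkvkkvkkvkvkkvk gives term 8.

vkkvkkvkvkkvkkvkvkkvkvkkvkkvkvkkvk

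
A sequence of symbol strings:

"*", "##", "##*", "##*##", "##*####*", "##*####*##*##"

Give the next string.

##*####*##*####*####*

Each term (from the third on) is the previous term followed by the one before it: term 3 = ##·* = ##*.
So term 7 is ##*####*##*##·##*####*.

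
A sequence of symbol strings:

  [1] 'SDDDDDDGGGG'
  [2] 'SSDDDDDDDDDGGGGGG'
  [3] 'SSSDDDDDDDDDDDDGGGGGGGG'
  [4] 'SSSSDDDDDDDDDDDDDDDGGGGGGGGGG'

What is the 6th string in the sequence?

Each string has the form S^{n-1} D^{3n} G^{2n}, where the shown terms are n = 2, 3, 4, 5.
For term 6, n = 7, so the run lengths are 6, 21, 14.

SSSSSSDDDDDDDDDDDDDDDDDDDDDGGGGGGGGGGGGGG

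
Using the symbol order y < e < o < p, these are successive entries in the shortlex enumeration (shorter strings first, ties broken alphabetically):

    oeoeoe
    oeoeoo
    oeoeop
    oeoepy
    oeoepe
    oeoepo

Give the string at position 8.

oeooyy

Advancing 2 positions from oeoepo through oeoepo → oeoepp reaches term 8.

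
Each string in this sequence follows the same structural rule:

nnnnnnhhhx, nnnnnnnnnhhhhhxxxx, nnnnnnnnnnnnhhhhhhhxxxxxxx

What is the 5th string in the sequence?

Each string has the form n^{3n+3} h^{2n+1} x^{3n-2} (n = 1, 2, …).
For term 5, n = 5, so the run lengths are 18, 11, 13.

nnnnnnnnnnnnnnnnnnhhhhhhhhhhhxxxxxxxxxxxxx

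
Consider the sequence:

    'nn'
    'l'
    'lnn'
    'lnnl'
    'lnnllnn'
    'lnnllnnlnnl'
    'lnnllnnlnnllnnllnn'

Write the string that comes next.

Each term (from the third on) is the previous term followed by the one before it: term 3 = l·nn = lnn.
So term 8 is lnnllnnlnnllnnllnn·lnnllnnlnnl.

lnnllnnlnnllnnllnnlnnllnnlnnl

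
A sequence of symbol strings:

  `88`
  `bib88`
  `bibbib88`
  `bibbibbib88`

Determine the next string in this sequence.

bibbibbibbib88

Each term is the previous one with bib prepended.
One more step from bibbibbib88 gives the answer.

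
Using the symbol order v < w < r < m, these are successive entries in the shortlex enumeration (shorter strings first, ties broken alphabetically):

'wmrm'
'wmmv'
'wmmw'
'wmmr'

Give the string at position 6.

Advancing 2 positions from wmmr through wmmr → wmmm reaches term 6.

rvvv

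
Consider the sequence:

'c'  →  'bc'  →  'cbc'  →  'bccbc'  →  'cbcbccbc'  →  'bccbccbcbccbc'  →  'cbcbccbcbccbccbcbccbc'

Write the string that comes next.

Each term (from the third on) is the two preceding terms concatenated in order: term 3 = c·bc = cbc.
Continuing: bccbccbcbccbc · cbcbccbcbccbccbcbccbc gives term 8.

bccbccbcbccbccbcbccbcbccbccbcbccbc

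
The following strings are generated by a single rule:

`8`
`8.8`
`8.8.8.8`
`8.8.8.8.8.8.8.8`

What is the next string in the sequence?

8.8.8.8.8.8.8.8.8.8.8.8.8.8.8.8

Every step duplicates the string with '.' between the halves.
One more doubling of 8.8.8.8.8.8.8.8 gives the answer.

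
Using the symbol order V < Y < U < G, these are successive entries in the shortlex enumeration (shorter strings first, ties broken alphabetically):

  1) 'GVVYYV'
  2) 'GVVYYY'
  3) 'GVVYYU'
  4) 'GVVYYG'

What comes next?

GVVYUV

Treat GVVYYG as a base-4 numeral over the given alphabet and add one, carrying through any trailing G's.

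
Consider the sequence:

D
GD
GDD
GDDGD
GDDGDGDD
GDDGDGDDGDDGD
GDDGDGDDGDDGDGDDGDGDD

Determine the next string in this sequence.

GDDGDGDDGDDGDGDDGDGDDGDDGDGDDGDDGD

From term 3 onward, concatenate the last term with the second-to-last: GD·D = GDD, GDD·GD = GDDGD, …
So term 8 is GDDGDGDDGDDGDGDDGDGDD·GDDGDGDDGDDGD.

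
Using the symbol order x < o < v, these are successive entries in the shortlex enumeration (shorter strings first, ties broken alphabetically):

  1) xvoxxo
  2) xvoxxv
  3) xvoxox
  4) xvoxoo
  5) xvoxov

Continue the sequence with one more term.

Find the rightmost character of xvoxov below v, bump it to the next letter, and reset everything to its right to x.

xvoxvx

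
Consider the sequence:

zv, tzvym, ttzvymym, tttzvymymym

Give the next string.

ttttzvymymymym

s(k+1) = t·s(k)·ym, so each term gains t as a prefix and ym as a suffix.
One more step from tttzvymymym gives the answer.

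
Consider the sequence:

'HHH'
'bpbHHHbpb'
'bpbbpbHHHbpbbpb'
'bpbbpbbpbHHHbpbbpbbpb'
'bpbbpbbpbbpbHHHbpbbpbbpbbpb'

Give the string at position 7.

bpbbpbbpbbpbbpbbpbHHHbpbbpbbpbbpbbpbbpb

s(k+1) = bpb·s(k)·bpb, so each term gains bpb as a prefix and bpb as a suffix.
From bpbbpbbpbbpbHHHbpbbpbbpbbpb, 2 further steps: bpbbpbbpbbpbHHHbpbbpbbpbbpb → bpbbpbbpbbpbbpbHHHbpbbpbbpbbpbbpb → (answer).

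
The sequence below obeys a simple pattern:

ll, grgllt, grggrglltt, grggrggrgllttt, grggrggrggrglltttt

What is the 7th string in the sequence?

Every step adds grg to the front and t to the end of the previous string.
From grggrggrggrglltttt, 2 further steps: grggrggrggrglltttt → grggrggrggrggrgllttttt → (answer).

grggrggrggrggrggrglltttttt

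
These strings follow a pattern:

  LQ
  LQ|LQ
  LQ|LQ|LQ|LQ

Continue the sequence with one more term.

Every step duplicates the string with '|' between the halves.
Doubling LQ|LQ|LQ|LQ with '|' between the halves:

LQ|LQ|LQ|LQ|LQ|LQ|LQ|LQ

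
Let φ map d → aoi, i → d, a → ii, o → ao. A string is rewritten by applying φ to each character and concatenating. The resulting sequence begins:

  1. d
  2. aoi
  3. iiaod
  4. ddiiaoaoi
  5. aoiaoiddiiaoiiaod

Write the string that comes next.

Replace each of the 17 characters of aoiaoiddiiaoiiaod in place — ii ao d ii ao d aoi aoi d d ii ao d d ii ao aoi — and concatenate.

iiaodiiaodaoiaoiddiiaoddiiaoaoi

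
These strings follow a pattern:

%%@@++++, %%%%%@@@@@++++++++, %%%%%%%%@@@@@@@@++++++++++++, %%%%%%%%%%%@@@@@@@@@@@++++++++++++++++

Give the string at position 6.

%%%%%%%%%%%%%%%%%@@@@@@@@@@@@@@@@@++++++++++++++++++++++++

Term n consists of 3n-1 %'s, followed by 3n-1 @'s, followed by 4n +'s (n = 1, 2, …).
For term 6, n = 6, so the run lengths are 17, 17, 24.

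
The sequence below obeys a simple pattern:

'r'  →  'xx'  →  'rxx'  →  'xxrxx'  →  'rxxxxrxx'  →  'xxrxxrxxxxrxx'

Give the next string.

rxxxxrxxxxrxxrxxxxrxx

Each term (from the third on) is the two preceding terms concatenated in order: term 3 = r·xx = rxx.
Continuing: rxxxxrxx · xxrxxrxxxxrxx gives term 7.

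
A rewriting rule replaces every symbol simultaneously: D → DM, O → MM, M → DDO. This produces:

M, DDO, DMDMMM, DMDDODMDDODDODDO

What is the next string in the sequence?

DMDDODMDMMMDMDDODMDMMMDMDMMMDMDMMM

Replace each of the 16 characters of DMDDODMDDODDODDO in place — DM DDO DM DM MM DM DDO DM DM MM DM DM MM DM DM MM — and concatenate.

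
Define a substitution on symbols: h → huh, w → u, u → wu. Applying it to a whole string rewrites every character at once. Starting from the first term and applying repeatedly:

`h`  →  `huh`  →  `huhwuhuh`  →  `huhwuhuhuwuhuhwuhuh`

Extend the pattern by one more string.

Replace each of the 19 characters of huhwuhuhuwuhuhwuhuh in place — huh wu huh u wu huh wu huh wu u wu huh wu huh u wu huh wu huh — and concatenate.

huhwuhuhuwuhuhwuhuhwuuwuhuhwuhuhuwuhuhwuhuh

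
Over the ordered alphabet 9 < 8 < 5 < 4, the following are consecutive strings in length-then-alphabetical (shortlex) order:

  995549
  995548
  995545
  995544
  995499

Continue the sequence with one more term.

The successor of 995499 increments the rightmost position that isn't already 4 and resets every position after it to 9.

995498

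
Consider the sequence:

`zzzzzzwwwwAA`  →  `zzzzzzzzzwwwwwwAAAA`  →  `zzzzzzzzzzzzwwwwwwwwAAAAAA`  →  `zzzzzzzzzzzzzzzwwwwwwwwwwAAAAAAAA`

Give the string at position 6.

zzzzzzzzzzzzzzzzzzzzzwwwwwwwwwwwwwwAAAAAAAAAAAA

Term n consists of 3n z's, followed by 2n w's, followed by 2n-2 A's, where the shown terms are n = 2, 3, 4, 5.
At n = 7 the blocks have lengths 21, 14, 12.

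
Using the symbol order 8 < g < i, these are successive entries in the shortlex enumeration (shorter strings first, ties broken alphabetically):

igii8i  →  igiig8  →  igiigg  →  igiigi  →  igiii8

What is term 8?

ii8888

Advancing 3 positions from igiii8 through igiii8 → igiiig → igiiii reaches term 8.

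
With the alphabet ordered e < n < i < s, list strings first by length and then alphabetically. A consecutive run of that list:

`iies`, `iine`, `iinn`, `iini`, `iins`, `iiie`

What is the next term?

iiin

The successor of iiie increments the rightmost position that isn't already s and resets every position after it to e.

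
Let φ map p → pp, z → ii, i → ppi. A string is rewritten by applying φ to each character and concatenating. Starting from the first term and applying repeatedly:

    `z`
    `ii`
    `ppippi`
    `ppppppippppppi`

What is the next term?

ppppppppppppppippppppppppppppi

Replace each of the 14 characters of ppppppippppppi in place — pp pp pp pp pp pp ppi pp pp pp pp pp pp ppi — and concatenate.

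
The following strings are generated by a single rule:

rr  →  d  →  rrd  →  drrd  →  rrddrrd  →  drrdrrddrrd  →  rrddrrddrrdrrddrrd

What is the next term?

drrdrrddrrdrrddrrddrrdrrddrrd

This is a Fibonacci-style word recurrence s(k) = s(k−2)·s(k−1): e.g. rr·d = rrd.
Continuing: drrdrrddrrd · rrddrrddrrdrrddrrd gives term 8.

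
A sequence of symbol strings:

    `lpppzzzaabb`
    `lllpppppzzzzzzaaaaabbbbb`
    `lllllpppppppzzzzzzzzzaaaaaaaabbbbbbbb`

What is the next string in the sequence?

The n-th term is 2n-1 l's then 2n+1 p's then 3n z's then 3n-1 a's then 3n-1 b's (n = 1, 2, …).
At n = 4 the blocks have lengths 7, 9, 12, 11, 11.

lllllllpppppppppzzzzzzzzzzzzaaaaaaaaaaabbbbbbbbbbb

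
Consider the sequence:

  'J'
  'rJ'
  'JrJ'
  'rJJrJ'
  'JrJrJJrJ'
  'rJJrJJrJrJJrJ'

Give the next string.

JrJrJJrJrJJrJJrJrJJrJ

From term 3 onward, concatenate the second-to-last term with the last: J·rJ = JrJ, rJ·JrJ = rJJrJ, …
The next term joins JrJrJJrJ and rJJrJJrJrJJrJ.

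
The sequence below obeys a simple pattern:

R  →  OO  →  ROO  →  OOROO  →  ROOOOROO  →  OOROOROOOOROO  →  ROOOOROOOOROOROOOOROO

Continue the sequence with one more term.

Each term (from the third on) is the two preceding terms concatenated in order: term 3 = R·OO = ROO.
The next term joins OOROOROOOOROO and ROOOOROOOOROOROOOOROO.

OOROOROOOOROOROOOOROOOOROOROOOOROO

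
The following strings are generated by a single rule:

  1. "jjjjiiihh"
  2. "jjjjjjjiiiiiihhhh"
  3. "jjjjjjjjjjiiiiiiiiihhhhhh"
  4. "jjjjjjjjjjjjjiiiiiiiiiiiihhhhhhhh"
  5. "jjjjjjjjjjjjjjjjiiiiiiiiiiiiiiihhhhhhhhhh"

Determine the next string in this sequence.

jjjjjjjjjjjjjjjjjjjiiiiiiiiiiiiiiiiiihhhhhhhhhhhh

Term n consists of 3n+1 j's, followed by 3n i's, followed by 2n h's (n = 1, 2, …).
Setting n = 6 gives 19, 18, 12 characters in each block.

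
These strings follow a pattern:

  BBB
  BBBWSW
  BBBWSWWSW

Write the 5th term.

The strings grow by a fixed suffix WSW each time.
From BBBWSWWSW, 2 further steps: BBBWSWWSW → BBBWSWWSWWSW → (answer).

BBBWSWWSWWSWWSW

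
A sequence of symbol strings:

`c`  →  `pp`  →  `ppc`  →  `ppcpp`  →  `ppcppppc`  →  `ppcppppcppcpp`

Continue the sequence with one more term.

ppcppppcppcppppcppppc

This is a Fibonacci-style word recurrence s(k) = s(k−1)·s(k−2): e.g. pp·c = ppc.
The next term joins ppcppppcppcpp and ppcppppc.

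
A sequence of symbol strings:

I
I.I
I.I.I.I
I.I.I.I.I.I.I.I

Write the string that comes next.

s(k+1) = s(k)·.·s(k) — each term doubles the last with '.' between the halves.
So the next term is two copies of I.I.I.I.I.I.I.I with '.' between the halves.

I.I.I.I.I.I.I.I.I.I.I.I.I.I.I.I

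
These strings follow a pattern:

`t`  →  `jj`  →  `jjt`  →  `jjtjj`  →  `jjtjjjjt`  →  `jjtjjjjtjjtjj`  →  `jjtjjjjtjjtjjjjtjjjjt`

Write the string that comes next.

Each term (from the third on) is the previous term followed by the one before it: term 3 = jj·t = jjt.
The next term joins jjtjjjjtjjtjjjjtjjjjt and jjtjjjjtjjtjj.

jjtjjjjtjjtjjjjtjjjjtjjtjjjjtjjtjj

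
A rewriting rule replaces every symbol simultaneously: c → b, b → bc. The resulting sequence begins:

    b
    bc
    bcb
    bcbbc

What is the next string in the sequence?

bcbbcbcb

Apply φ to bcbbc symbol by symbol: b→bc, c→b, b→bc, b→bc, c→b; joined: bc b bc bc b.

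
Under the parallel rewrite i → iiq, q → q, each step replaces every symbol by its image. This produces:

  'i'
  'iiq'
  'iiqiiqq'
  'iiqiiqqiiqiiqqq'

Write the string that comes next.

iiqiiqqiiqiiqqqiiqiiqqiiqiiqqqq

φ(iiqiiqqiiqiiqqq) expands symbol-by-symbol to iiq iiq q iiq iiq q q iiq iiq q iiq iiq q q q; joining the 15 pieces gives the next term.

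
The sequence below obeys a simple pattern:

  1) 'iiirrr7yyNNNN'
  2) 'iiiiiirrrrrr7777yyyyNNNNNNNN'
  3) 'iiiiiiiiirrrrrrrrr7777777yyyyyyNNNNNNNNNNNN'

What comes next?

The n-th term is 3n i's then 3n r's then 3n-2 7's then 2n y's then 4n N's (n = 1, 2, …).
At n = 4 the blocks have lengths 12, 12, 10, 8, 16.

iiiiiiiiiiiirrrrrrrrrrrr7777777777yyyyyyyyNNNNNNNNNNNNNNNN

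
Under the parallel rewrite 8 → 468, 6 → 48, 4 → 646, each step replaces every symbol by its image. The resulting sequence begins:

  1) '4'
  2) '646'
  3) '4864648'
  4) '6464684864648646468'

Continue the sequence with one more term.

4864648646484686464684864648646468486464864648468

Applying the rule to each of the 19 symbols of 6464684864648646468 gives the pieces 48 646 48 646 48 468 646 468 48 646 48 646 468 48 646 48 646 48 468, which concatenate to the answer.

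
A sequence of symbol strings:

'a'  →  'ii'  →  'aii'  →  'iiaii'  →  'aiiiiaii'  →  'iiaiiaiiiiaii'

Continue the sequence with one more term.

Each term (from the third on) is the two preceding terms concatenated in order: term 3 = a·ii = aii.
Continuing: aiiiiaii · iiaiiaiiiiaii gives term 7.

aiiiiaiiiiaiiaiiiiaii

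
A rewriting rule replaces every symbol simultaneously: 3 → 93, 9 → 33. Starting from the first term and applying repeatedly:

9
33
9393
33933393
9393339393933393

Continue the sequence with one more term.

33933393939333933393339393933393

φ(9393339393933393) expands symbol-by-symbol to 33 93 33 93 93 93 33 93 33 93 33 93 93 93 33 93; joining the 16 pieces gives the next term.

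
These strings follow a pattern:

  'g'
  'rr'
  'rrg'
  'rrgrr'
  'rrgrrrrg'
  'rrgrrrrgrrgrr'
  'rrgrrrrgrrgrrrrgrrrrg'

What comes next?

rrgrrrrgrrgrrrrgrrrrgrrgrrrrgrrgrr

Each term (from the third on) is the previous term followed by the one before it: term 3 = rr·g = rrg.
Continuing: rrgrrrrgrrgrrrrgrrrrg · rrgrrrrgrrgrr gives term 8.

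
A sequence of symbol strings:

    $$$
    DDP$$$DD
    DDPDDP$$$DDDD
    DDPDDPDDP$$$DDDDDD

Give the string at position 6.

DDPDDPDDPDDPDDP$$$DDDDDDDDDD

s(k+1) = DDP·s(k)·DD, so each term gains DDP as a prefix and DD as a suffix.
From DDPDDPDDP$$$DDDDDD, 2 further steps: DDPDDPDDP$$$DDDDDD → DDPDDPDDPDDP$$$DDDDDDDD → (answer).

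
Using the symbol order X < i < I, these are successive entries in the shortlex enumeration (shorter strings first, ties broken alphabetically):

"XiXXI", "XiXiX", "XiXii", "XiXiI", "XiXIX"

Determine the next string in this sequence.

Find the rightmost character of XiXIX below I, bump it to the next letter, and reset everything to its right to X.

XiXIi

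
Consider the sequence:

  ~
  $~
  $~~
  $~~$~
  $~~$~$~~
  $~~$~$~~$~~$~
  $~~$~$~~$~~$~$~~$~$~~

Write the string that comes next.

$~~$~$~~$~~$~$~~$~$~~$~~$~$~~$~~$~

This is a Fibonacci-style word recurrence s(k) = s(k−1)·s(k−2): e.g. $~·~ = $~~.
The next term joins $~~$~$~~$~~$~$~~$~$~~ and $~~$~$~~$~~$~.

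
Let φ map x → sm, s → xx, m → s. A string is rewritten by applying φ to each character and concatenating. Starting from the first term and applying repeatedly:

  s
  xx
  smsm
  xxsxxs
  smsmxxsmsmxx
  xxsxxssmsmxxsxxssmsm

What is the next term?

Rewriting the 20 symbols of xxsxxssmsmxxsxxssmsm one by one yields sm sm xx sm sm xx xx s xx s sm sm xx sm sm xx xx s xx s; concatenated:

smsmxxsmsmxxxxsxxssmsmxxsmsmxxxxsxxs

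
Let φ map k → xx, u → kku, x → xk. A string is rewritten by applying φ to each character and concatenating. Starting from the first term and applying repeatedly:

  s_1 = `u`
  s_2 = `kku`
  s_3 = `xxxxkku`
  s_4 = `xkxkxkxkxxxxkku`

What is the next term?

Rewriting the 15 symbols of xkxkxkxkxxxxkku one by one yields xk xx xk xx xk xx xk xx xk xk xk xk xx xx kku; concatenated:

xkxxxkxxxkxxxkxxxkxkxkxkxxxxkku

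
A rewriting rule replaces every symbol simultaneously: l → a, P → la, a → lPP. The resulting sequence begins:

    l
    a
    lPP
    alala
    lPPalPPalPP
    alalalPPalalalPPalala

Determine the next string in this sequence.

φ(alalalPPalalalPPalala) expands symbol-by-symbol to lPP a lPP a lPP a la la lPP a lPP a lPP a la la lPP a lPP a lPP; joining the 21 pieces gives the next term.

lPPalPPalPPalalalPPalPPalPPalalalPPalPPalPP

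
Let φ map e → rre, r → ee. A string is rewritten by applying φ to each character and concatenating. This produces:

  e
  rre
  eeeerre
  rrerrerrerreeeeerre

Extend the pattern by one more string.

Replace each of the 19 characters of rrerrerrerreeeeerre in place — ee ee rre ee ee rre ee ee rre ee ee rre rre rre rre rre ee ee rre — and concatenate.

eeeerreeeeerreeeeerreeeeerrerrerrerrerreeeeerre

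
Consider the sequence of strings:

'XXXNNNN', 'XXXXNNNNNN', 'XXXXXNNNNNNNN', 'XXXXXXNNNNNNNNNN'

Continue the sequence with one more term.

XXXXXXXNNNNNNNNNNNN

Term n consists of n+1 X's, followed by 2n N's, where the shown terms are n = 2, 3, 4, 5.
At n = 6 the blocks have lengths 7, 12.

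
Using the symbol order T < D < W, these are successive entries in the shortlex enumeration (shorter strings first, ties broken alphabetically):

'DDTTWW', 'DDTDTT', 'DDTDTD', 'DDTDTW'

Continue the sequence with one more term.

Treat DDTDTW as a base-3 numeral over the given alphabet and add one, carrying through any trailing W's.

DDTDDT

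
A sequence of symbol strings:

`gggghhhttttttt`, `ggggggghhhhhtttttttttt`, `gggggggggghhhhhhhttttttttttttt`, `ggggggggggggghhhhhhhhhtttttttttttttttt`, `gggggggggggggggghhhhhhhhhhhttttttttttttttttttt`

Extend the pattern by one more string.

ggggggggggggggggggghhhhhhhhhhhhhtttttttttttttttttttttt

Reading off run lengths: g runs 4, 7, 10, 13, 16; h runs 3, 5, 7, 9, 11; t runs 7, 10, 13, 16, 19 — each is linear in n, where the shown terms are n = 2, 3, 4, 5, 6.
For the next term, n = 7, so the run lengths are 19, 13, 22.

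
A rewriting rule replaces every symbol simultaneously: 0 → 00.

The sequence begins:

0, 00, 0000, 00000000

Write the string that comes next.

0000000000000000

Expanding 00000000: 0→00, 0→00, 0→00, 0→00, 0→00, 0→00, 0→00, 0→00. Concatenated: 00 00 00 00 00 00 00 00.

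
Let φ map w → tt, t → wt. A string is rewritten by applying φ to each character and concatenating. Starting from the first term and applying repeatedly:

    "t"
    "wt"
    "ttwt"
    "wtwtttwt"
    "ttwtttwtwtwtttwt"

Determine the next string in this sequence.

Rewriting the 16 symbols of ttwtttwtwtwtttwt one by one yields wt wt tt wt wt wt tt wt tt wt tt wt wt wt tt wt; concatenated:

wtwtttwtwtwtttwtttwtttwtwtwtttwt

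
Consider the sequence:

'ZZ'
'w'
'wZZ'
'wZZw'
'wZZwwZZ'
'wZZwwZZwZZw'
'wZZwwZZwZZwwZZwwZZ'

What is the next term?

wZZwwZZwZZwwZZwwZZwZZwwZZwZZw

Each term (from the third on) is the previous term followed by the one before it: term 3 = w·ZZ = wZZ.
So term 8 is wZZwwZZwZZwwZZwwZZ·wZZwwZZwZZw.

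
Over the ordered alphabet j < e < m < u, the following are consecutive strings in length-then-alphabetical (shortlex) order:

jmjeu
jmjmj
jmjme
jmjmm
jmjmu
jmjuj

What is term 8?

Continuing the enumeration 2 steps past jmjuj: jmjuj → jmjue → (answer).

jmjum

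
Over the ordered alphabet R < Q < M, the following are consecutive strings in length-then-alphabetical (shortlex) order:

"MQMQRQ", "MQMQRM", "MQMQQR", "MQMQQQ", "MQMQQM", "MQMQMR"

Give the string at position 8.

MQMQMM

Advancing 2 positions from MQMQMR through MQMQMR → MQMQMQ reaches term 8.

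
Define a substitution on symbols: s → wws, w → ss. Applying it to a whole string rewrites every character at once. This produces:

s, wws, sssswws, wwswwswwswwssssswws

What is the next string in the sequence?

sssswwssssswwssssswwssssswwswwswwswwswwssssswws

φ(wwswwswwswwssssswws) expands symbol-by-symbol to ss ss wws ss ss wws ss ss wws ss ss wws wws wws wws wws ss ss wws; joining the 19 pieces gives the next term.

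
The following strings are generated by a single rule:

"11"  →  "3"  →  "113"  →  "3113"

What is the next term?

Each term (from the third on) is the two preceding terms concatenated in order: term 3 = 11·3 = 113.
Continuing: 113 · 3113 gives term 5.

1133113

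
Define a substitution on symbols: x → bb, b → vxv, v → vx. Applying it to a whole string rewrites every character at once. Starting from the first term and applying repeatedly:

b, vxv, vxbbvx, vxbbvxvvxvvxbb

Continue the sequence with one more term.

vxbbvxvvxvvxbbvxvxbbvxvxbbvxvvxv

Replace each of the 14 characters of vxbbvxvvxvvxbb in place — vx bb vxv vxv vx bb vx vx bb vx vx bb vxv vxv — and concatenate.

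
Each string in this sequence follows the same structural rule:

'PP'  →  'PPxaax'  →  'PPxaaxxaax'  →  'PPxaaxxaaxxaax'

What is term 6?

PPxaaxxaaxxaaxxaaxxaax

Every step adds xaax to the end: s(k+1) = s(k)·xaax.
From PPxaaxxaaxxaax, 2 further steps: PPxaaxxaaxxaax → PPxaaxxaaxxaaxxaax → (answer).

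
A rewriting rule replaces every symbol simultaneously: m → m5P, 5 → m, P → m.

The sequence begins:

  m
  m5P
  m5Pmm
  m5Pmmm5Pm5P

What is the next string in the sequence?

Expanding m5Pmmm5Pm5P: m→m5P, 5→m, P→m, m→m5P, m→m5P, m→m5P, 5→m, P→m, m→m5P, 5→m, P→m. Concatenated: m5P m m m5P m5P m5P m m m5P m m.

m5Pmmm5Pm5Pm5Pmmm5Pmm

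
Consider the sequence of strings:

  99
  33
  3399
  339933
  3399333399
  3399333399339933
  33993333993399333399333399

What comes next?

339933339933993333993333993399333399339933

Each term (from the third on) is the previous term followed by the one before it: term 3 = 33·99 = 3399.
So term 8 is 33993333993399333399333399·3399333399339933.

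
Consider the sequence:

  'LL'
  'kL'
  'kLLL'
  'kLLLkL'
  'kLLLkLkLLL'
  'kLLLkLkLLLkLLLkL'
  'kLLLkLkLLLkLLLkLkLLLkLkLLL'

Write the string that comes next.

kLLLkLkLLLkLLLkLkLLLkLkLLLkLLLkLkLLLkLLLkL

This is a Fibonacci-style word recurrence s(k) = s(k−1)·s(k−2): e.g. kL·LL = kLLL.
The next term joins kLLLkLkLLLkLLLkLkLLLkLkLLL and kLLLkLkLLLkLLLkL.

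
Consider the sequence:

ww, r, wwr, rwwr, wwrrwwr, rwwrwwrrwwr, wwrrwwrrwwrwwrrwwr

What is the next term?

rwwrwwrrwwrwwrrwwrrwwrwwrrwwr

From term 3 onward, concatenate the second-to-last term with the last: ww·r = wwr, r·wwr = rwwr, …
So term 8 is rwwrwwrrwwr·wwrrwwrrwwrwwrrwwr.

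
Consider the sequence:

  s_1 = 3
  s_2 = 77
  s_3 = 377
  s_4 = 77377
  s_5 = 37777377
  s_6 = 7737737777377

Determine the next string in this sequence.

377773777737737777377

From term 3 onward, concatenate the second-to-last term with the last: 3·77 = 377, 77·377 = 77377, …
Continuing: 37777377 · 7737737777377 gives term 7.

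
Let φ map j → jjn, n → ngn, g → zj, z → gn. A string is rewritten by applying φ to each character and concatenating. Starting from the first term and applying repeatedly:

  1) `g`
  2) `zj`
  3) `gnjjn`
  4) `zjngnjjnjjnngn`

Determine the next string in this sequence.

Rewriting the 14 symbols of zjngnjjnjjnngn one by one yields gn jjn ngn zj ngn jjn jjn ngn jjn jjn ngn ngn zj ngn; concatenated:

gnjjnngnzjngnjjnjjnngnjjnjjnngnngnzjngn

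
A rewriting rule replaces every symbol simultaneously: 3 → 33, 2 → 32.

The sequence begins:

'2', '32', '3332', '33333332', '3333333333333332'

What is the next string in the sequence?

Replace each of the 16 characters of 3333333333333332 in place — 33 33 33 33 33 33 33 33 33 33 33 33 33 33 33 32 — and concatenate.

33333333333333333333333333333332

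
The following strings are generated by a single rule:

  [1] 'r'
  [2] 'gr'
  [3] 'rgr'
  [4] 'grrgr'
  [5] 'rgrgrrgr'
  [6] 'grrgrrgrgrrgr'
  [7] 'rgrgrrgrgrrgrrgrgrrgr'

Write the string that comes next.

This is a Fibonacci-style word recurrence s(k) = s(k−2)·s(k−1): e.g. r·gr = rgr.
The next term joins grrgrrgrgrrgr and rgrgrrgrgrrgrrgrgrrgr.

grrgrrgrgrrgrrgrgrrgrgrrgrrgrgrrgr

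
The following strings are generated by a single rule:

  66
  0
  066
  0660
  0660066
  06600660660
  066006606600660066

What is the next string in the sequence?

06600660660066006606600660660

From term 3 onward, concatenate the last term with the second-to-last: 0·66 = 066, 066·0 = 0660, …
The next term joins 066006606600660066 and 06600660660.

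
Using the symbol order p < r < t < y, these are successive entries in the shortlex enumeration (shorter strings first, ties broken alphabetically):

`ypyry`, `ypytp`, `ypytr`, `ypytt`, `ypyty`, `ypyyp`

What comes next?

The successor of ypyyp increments the rightmost position that isn't already y and resets every position after it to p.

ypyyr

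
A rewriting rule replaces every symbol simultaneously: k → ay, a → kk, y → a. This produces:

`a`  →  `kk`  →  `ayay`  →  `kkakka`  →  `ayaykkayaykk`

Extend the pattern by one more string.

Expanding ayaykkayaykk: a→kk, y→a, a→kk, y→a, k→ay, k→ay, a→kk, y→a, a→kk, y→a, k→ay, k→ay. Concatenated: kk a kk a ay ay kk a kk a ay ay.

kkakkaayaykkakkaayay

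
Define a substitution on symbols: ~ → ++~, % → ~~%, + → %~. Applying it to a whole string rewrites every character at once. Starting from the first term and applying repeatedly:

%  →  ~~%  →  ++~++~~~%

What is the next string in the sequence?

%~%~++~%~%~++~++~++~~~%

Expanding ++~++~~~%: +→%~, +→%~, ~→++~, +→%~, +→%~, ~→++~, ~→++~, ~→++~, %→~~%. Concatenated: %~ %~ ++~ %~ %~ ++~ ++~ ++~ ~~%.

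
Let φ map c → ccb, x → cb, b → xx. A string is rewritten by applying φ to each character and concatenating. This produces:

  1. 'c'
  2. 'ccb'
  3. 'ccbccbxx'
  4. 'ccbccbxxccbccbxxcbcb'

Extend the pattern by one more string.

ccbccbxxccbccbxxcbcbccbccbxxccbccbxxcbcbccbxxccbxx

Replace each of the 20 characters of ccbccbxxccbccbxxcbcb in place — ccb ccb xx ccb ccb xx cb cb ccb ccb xx ccb ccb xx cb cb ccb xx ccb xx — and concatenate.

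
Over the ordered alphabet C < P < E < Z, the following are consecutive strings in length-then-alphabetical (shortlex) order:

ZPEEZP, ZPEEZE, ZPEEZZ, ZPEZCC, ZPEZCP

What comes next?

ZPEZCE

The successor of ZPEZCP increments the rightmost position that isn't already Z and resets every position after it to C.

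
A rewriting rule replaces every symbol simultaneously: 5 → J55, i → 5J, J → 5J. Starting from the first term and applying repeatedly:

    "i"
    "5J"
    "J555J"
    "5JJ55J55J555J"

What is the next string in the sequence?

J555J5JJ55J555JJ55J555JJ55J55J555J

Applying the rule to each of the 13 symbols of 5JJ55J55J555J gives the pieces J55 5J 5J J55 J55 5J J55 J55 5J J55 J55 J55 5J, which concatenate to the answer.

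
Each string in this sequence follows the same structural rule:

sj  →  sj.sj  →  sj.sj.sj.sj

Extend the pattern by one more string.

sj.sj.sj.sj.sj.sj.sj.sj

Every step duplicates the string with '.' between the halves.
So the next term is two copies of sj.sj.sj.sj with '.' between the halves.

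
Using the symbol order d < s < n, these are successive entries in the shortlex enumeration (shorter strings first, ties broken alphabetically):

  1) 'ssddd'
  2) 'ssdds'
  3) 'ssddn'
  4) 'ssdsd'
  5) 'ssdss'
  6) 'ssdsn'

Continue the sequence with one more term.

Treat ssdsn as a base-3 numeral over the given alphabet and add one, carrying through any trailing n's.

ssdnd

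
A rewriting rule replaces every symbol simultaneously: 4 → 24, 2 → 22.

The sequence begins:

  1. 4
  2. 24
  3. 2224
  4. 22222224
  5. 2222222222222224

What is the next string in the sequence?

Replace each of the 16 characters of 2222222222222224 in place — 22 22 22 22 22 22 22 22 22 22 22 22 22 22 22 24 — and concatenate.

22222222222222222222222222222224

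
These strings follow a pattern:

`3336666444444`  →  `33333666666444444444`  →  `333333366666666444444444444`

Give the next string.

3333333336666666666444444444444444

The n-th term is 2n-1 3's then 2n 6's then 3n 4's, where the shown terms are n = 2, 3, 4.
Setting n = 5 gives 9, 10, 15 characters in each block.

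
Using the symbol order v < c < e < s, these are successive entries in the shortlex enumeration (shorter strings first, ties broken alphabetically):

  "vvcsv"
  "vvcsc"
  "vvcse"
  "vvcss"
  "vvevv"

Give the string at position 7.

Advancing 2 positions from vvevv through vvevv → vvevc reaches term 7.

vveve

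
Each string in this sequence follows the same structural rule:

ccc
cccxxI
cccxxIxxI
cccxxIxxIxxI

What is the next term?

cccxxIxxIxxIxxI

Every step adds xxI to the end: s(k+1) = s(k)·xxI.
So the next term is cccxxIxxIxxI·xxI.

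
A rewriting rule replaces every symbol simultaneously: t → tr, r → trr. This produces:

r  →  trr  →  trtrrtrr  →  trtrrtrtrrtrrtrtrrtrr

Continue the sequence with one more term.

trtrrtrtrrtrrtrtrrtrtrrtrrtrtrrtrrtrtrrtrtrrtrrtrtrrtrr

Applying the rule to each of the 21 symbols of trtrrtrtrrtrrtrtrrtrr gives the pieces tr trr tr trr trr tr trr tr trr trr tr trr trr tr trr tr trr trr tr trr trr, which concatenate to the answer.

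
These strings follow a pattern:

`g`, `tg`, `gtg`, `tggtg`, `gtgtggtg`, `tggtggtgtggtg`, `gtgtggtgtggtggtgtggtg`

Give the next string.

tggtggtgtggtggtgtggtgtggtggtgtggtg

Each term (from the third on) is the two preceding terms concatenated in order: term 3 = g·tg = gtg.
The next term joins tggtggtgtggtg and gtgtggtgtggtggtgtggtg.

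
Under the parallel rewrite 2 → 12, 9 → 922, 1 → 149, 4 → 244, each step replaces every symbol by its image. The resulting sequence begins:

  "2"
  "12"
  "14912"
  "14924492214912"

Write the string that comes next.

14924492212244244922121214924492214912

Applying the rule to each of the 14 symbols of 14924492214912 gives the pieces 149 244 922 12 244 244 922 12 12 149 244 922 149 12, which concatenate to the answer.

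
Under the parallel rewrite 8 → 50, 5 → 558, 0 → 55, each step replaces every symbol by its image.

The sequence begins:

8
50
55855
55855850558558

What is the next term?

Applying the rule to each of the 14 symbols of 55855850558558 gives the pieces 558 558 50 558 558 50 558 55 558 558 50 558 558 50, which concatenate to the answer.

5585585055855850558555585585055855850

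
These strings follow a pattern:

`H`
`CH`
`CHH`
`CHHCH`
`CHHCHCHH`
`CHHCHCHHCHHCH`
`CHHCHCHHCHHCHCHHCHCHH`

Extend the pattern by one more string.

Each term (from the third on) is the previous term followed by the one before it: term 3 = CH·H = CHH.
So term 8 is CHHCHCHHCHHCHCHHCHCHH·CHHCHCHHCHHCH.

CHHCHCHHCHHCHCHHCHCHHCHHCHCHHCHHCH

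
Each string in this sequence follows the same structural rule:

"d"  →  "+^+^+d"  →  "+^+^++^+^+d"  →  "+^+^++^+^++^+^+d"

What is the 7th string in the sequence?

Each term is the previous one with +^+^+ prepended.
From +^+^++^+^++^+^+d, 3 further steps: +^+^++^+^++^+^+d → +^+^++^+^++^+^++^+^+d → +^+^++^+^++^+^++^+^++^+^+d → (answer).

+^+^++^+^++^+^++^+^++^+^++^+^+d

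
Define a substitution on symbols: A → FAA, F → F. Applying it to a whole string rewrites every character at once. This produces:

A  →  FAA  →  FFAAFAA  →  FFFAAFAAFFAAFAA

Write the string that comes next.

Applying the rule to each of the 15 symbols of FFFAAFAAFFAAFAA gives the pieces F F F FAA FAA F FAA FAA F F FAA FAA F FAA FAA, which concatenate to the answer.

FFFFAAFAAFFAAFAAFFFAAFAAFFAAFAA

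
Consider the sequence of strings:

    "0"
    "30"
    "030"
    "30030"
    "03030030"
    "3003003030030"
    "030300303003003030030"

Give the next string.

From term 3 onward, concatenate the second-to-last term with the last: 0·30 = 030, 30·030 = 30030, …
So term 8 is 3003003030030·030300303003003030030.

3003003030030030300303003003030030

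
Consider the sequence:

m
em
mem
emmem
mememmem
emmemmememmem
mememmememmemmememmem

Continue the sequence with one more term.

emmemmememmemmememmememmemmememmem

From term 3 onward, concatenate the second-to-last term with the last: m·em = mem, em·mem = emmem, …
So term 8 is emmemmememmem·mememmememmemmememmem.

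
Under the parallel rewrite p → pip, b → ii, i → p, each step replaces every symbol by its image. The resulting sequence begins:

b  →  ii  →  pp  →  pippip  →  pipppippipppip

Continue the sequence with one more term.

Replace each of the 14 characters of pipppippipppip in place — pip p pip pip pip p pip pip p pip pip pip p pip — and concatenate.

pipppippippipppippipppippippipppip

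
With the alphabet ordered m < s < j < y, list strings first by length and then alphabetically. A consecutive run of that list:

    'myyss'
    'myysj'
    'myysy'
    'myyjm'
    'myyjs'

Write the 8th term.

Stepping forward 3 times from myyjs: myyjs → myyjj → myyjy, then the target.

myyym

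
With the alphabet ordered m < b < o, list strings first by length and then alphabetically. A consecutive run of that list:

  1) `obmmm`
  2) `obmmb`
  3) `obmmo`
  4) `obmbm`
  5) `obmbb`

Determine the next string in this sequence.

obmbo

Find the rightmost character of obmbb below o, bump it to the next letter, and reset everything to its right to m.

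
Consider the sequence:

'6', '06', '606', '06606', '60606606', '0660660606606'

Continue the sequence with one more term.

606066060660660606606

From term 3 onward, concatenate the second-to-last term with the last: 6·06 = 606, 06·606 = 06606, …
So term 7 is 60606606·0660660606606.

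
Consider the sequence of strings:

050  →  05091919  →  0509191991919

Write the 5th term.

05091919919199191991919

Every step adds 91919 to the end: s(k+1) = s(k)·91919.
From 0509191991919, 2 further steps: 0509191991919 → 050919199191991919 → (answer).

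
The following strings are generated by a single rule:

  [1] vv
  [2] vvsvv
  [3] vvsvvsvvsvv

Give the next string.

Every step duplicates the string with 's' between the halves.
Doubling vvsvvsvvsvv with 's' between the halves:

vvsvvsvvsvvsvvsvvsvvsvv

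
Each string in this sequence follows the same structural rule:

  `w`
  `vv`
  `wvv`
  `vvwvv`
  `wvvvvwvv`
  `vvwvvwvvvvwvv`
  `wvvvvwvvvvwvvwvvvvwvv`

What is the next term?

vvwvvwvvvvwvvwvvvvwvvvvwvvwvvvvwvv

From term 3 onward, concatenate the second-to-last term with the last: w·vv = wvv, vv·wvv = vvwvv, …
The next term joins vvwvvwvvvvwvv and wvvvvwvvvvwvvwvvvvwvv.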